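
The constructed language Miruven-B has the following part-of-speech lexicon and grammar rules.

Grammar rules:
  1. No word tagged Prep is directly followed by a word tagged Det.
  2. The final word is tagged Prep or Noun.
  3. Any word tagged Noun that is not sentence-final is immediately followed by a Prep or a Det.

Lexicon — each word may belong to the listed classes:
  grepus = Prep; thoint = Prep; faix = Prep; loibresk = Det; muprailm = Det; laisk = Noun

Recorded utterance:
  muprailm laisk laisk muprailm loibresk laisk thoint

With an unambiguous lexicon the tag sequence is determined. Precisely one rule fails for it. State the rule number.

3

Fixed tagging: Det Noun Noun Det Det Noun Prep.
Applying the rules: R1 ✓, R2 ✓, R3 ✗.
Only rule 3 fails.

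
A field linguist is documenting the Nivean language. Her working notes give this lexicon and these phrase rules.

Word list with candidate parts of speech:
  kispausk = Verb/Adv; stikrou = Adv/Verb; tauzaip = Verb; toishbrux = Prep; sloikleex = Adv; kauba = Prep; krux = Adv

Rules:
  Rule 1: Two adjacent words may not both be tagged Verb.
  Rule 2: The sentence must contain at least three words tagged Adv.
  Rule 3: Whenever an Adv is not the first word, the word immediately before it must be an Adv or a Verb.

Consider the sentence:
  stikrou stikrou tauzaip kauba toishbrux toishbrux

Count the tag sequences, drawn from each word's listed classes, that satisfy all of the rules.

Candidates per position — 1:stikrou {Adv,Verb}; 2:stikrou {Adv,Verb}; 3:tauzaip {Verb}; 4:kauba {Prep}; 5:toishbrux {Prep}; 6:toishbrux {Prep}.
There are 4 candidate sequences in total.
Rule 2 cannot be satisfied by any choice of tags from the lexicon.
So there is no consistent tagging.
Count = 0.

0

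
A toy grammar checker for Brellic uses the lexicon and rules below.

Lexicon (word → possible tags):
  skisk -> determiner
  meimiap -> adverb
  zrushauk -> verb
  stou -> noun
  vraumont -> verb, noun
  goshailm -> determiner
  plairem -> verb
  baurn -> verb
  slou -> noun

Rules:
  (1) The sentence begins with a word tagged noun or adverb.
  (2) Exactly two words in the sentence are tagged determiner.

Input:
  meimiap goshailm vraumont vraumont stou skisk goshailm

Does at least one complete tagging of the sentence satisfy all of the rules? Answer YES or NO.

Candidates per position — 1:meimiap {adverb}; 2:goshailm {determiner}; 3:vraumont {verb,noun}; 4:vraumont {verb,noun}; 5:stou {noun}; 6:skisk {determiner}; 7:goshailm {determiner}.
Rule 2 cannot be satisfied by any choice of tags from the lexicon.
So there is no consistent tagging.

NO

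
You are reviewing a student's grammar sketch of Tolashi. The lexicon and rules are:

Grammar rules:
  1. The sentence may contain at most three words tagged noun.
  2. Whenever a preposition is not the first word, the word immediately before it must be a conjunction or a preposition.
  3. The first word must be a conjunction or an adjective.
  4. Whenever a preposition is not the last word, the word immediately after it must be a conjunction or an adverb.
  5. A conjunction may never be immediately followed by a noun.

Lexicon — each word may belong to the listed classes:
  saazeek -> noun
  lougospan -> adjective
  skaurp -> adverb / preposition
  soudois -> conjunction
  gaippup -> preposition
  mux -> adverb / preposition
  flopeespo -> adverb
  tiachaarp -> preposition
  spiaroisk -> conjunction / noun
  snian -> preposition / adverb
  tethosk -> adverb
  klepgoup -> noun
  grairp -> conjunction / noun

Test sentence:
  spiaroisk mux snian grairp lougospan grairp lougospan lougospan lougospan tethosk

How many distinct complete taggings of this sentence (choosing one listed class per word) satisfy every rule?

8

Candidates per position — 1:spiaroisk {conjunction,noun}; 2:mux {adverb,preposition}; 3:snian {preposition,adverb}; 4:grairp {conjunction,noun}; 5:lougospan {adjective}; 6:grairp {conjunction,noun}; 7:lougospan {adjective}; 8:lougospan {adjective}; 9:lougospan {adjective}; 10:tethosk {adverb}.
There are 32 candidate sequences in total.
Checking each against the rules leaves 8 sequences.
Count = 8.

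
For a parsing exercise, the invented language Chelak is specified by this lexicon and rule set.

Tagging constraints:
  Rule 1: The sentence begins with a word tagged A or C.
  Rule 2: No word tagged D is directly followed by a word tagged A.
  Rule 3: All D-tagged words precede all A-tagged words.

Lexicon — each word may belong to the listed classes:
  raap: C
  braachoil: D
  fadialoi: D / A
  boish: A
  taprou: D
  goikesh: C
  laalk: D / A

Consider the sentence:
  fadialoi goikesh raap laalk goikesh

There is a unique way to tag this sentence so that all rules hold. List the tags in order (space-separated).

A C C A C

Candidates per position — 1:fadialoi {D,A}; 2:goikesh {C}; 3:raap {C}; 4:laalk {D,A}; 5:goikesh {C}.
Position 1: D is ruled out by rule 1; that leaves A.
Position 4: D is ruled out by rule 3; that leaves A.
So the tagging must be: A C C A C.
Checking: rule 1 ✓; rule 2 ✓; rule 3 ✓.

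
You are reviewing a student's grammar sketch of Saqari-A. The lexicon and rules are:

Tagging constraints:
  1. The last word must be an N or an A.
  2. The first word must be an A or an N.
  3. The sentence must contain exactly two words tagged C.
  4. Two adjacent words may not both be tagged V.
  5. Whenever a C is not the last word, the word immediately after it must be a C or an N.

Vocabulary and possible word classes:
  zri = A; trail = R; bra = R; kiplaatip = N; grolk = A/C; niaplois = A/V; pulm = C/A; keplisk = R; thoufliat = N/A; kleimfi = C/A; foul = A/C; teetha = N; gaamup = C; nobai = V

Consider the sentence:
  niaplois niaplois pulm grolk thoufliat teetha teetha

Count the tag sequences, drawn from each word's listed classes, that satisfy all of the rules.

2

Candidates per position — 1:niaplois {A,V}; 2:niaplois {A,V}; 3:pulm {C,A}; 4:grolk {A,C}; 5:thoufliat {N,A}; 6:teetha {N}; 7:teetha {N}.
There are 32 candidate sequences in total.
The sequences that satisfy every rule: A A C C N N N; A V C C N N N.
Count = 2.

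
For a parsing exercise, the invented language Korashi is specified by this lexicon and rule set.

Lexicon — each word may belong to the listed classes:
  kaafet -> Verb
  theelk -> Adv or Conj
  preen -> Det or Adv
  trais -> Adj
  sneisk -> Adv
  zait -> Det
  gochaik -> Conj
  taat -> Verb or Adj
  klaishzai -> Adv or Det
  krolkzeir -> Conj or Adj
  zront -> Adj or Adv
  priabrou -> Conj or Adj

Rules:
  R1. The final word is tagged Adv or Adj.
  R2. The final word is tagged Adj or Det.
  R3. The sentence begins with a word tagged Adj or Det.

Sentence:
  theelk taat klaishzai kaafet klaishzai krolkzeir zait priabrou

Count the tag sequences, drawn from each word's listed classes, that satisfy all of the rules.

Candidates per position — 1:theelk {Adv,Conj}; 2:taat {Verb,Adj}; 3:klaishzai {Adv,Det}; 4:kaafet {Verb}; 5:klaishzai {Adv,Det}; 6:krolkzeir {Conj,Adj}; 7:zait {Det}; 8:priabrou {Conj,Adj}.
There are 64 candidate sequences in total.
Rule 3 cannot be satisfied by any choice of tags from the lexicon.
So there is no consistent tagging.
Count = 0.

0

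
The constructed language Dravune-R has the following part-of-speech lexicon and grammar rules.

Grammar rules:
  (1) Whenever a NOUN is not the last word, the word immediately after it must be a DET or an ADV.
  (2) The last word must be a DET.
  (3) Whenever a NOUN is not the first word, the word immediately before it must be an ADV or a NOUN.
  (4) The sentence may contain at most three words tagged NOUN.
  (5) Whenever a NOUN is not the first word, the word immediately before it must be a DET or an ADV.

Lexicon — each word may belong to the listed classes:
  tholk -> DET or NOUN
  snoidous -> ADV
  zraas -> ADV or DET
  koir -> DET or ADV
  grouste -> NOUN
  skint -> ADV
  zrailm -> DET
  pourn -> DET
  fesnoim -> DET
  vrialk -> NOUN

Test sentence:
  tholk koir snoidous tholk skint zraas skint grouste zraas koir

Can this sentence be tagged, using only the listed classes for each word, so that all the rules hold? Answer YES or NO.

YES

Candidates per position — 1:tholk {DET,NOUN}; 2:koir {DET,ADV}; 3:snoidous {ADV}; 4:tholk {DET,NOUN}; 5:skint {ADV}; 6:zraas {ADV,DET}; 7:skint {ADV}; 8:grouste {NOUN}; 9:zraas {ADV,DET}; 10:koir {DET,ADV}.
One satisfying assignment: NOUN ADV ADV DET ADV DET ADV NOUN ADV DET.
Check: rule 1 ok; rule 2 ok; rule 3 ok; rule 4 ok; rule 5 ok.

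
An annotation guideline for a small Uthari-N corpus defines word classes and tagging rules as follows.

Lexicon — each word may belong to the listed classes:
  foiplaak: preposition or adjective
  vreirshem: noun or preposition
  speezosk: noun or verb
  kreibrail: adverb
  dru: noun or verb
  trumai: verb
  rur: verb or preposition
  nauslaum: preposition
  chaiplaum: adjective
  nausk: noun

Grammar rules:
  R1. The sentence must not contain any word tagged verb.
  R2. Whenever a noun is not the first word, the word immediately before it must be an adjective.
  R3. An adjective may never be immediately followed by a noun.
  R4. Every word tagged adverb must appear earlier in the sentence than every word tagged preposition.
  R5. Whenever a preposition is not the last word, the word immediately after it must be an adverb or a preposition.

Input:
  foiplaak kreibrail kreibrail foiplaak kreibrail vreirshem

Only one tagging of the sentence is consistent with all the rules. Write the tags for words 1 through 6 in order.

adjective adverb adverb adjective adverb preposition

Candidates per position — 1:foiplaak {preposition,adjective}; 2:kreibrail {adverb}; 3:kreibrail {adverb}; 4:foiplaak {preposition,adjective}; 5:kreibrail {adverb}; 6:vreirshem {noun,preposition}.
Position 1: tagging it preposition would leave rule 4 unsatisfiable, so it must be adjective.
Position 4: tagging it preposition would leave rule 4 unsatisfiable, so it must be adjective.
Position 6: tagging it noun would leave rule 2 unsatisfiable, so it must be preposition.
So the tagging must be: adjective adverb adverb adjective adverb preposition.
Verifying each rule — rule 1 ✓; rule 2 ✓; rule 3 ✓; rule 4 ✓; rule 5 ✓.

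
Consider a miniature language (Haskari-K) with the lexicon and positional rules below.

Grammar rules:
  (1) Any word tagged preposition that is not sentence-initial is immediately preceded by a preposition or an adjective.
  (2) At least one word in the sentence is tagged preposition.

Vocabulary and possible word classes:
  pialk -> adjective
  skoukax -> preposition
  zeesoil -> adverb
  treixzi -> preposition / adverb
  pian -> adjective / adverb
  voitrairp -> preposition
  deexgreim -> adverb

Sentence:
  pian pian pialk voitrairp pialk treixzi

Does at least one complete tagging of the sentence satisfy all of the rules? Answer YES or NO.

Candidates per position — 1:pian {adjective,adverb}; 2:pian {adjective,adverb}; 3:pialk {adjective}; 4:voitrairp {preposition}; 5:pialk {adjective}; 6:treixzi {preposition,adverb}.
One satisfying assignment: adverb adjective adjective preposition adjective adverb.
Verifying each rule — rule 1 ✓; rule 2 ✓.

YES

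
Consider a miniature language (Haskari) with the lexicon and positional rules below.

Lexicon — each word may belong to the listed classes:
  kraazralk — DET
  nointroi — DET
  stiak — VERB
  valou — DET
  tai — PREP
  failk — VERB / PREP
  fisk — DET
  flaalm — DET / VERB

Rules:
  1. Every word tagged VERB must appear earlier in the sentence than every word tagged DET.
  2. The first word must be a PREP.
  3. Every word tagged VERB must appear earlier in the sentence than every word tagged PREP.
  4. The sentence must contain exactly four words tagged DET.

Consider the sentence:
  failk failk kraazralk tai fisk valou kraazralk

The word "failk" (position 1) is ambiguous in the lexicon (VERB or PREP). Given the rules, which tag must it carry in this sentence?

Candidates per position — 1:failk {VERB,PREP}; 2:failk {VERB,PREP}; 3:kraazralk {DET}; 4:tai {PREP}; 5:fisk {DET}; 6:valou {DET}; 7:kraazralk {DET}.
Position 1: VERB is ruled out by rule 2; that leaves PREP.
Position 2: VERB is ruled out by rule 3; that leaves PREP.
The unique satisfying tagging is: PREP PREP DET PREP DET DET DET.
Verifying each rule — rule 1 holds; rule 2 holds; rule 3 holds; rule 4 holds.

PREP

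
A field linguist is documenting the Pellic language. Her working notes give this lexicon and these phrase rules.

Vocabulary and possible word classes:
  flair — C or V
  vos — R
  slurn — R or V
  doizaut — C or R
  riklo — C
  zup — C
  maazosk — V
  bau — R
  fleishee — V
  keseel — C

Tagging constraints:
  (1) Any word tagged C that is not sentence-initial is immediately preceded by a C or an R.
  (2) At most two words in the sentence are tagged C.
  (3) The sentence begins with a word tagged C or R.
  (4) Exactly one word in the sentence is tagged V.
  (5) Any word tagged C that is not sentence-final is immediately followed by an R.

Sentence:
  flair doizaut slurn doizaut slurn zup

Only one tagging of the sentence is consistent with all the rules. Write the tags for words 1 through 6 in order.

Candidates per position — 1:flair {C,V}; 2:doizaut {C,R}; 3:slurn {R,V}; 4:doizaut {C,R}; 5:slurn {R,V}; 6:zup {C}.
Word 1 cannot be V — rule 3 would then fail for every completion. It is C.
Word 2 cannot be C — rule 2 would then fail for every completion. It is R.
Word 4 cannot be C — rule 2 would then fail for every completion. It is R.
Word 5 cannot be V — rule 1 would then fail for every completion. It is R.
Word 3 cannot be R — rule 4 would then fail for every completion. It is V.
The unique satisfying tagging is: C R V R R C.
Checking: rule 1 ✓; rule 2 ✓; rule 3 ✓; rule 4 ✓; rule 5 ✓.

C R V R R C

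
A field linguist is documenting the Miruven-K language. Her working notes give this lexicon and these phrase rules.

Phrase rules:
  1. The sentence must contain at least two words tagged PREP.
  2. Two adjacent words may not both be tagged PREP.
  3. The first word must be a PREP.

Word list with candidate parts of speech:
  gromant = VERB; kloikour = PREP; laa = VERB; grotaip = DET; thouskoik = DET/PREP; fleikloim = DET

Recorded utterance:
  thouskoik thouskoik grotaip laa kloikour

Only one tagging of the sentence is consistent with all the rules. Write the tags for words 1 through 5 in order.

Candidates per position — 1:thouskoik {DET,PREP}; 2:thouskoik {DET,PREP}; 3:grotaip {DET}; 4:laa {VERB}; 5:kloikour {PREP}.
If word 1 were DET, no tagging could satisfy rule 3; so word 1 is PREP.
If word 2 were PREP, no tagging could satisfy rule 2; so word 2 is DET.
So the tagging must be: PREP DET DET VERB PREP.
Checking: rule 1 ✓; rule 2 ✓; rule 3 ✓.

PREP DET DET VERB PREP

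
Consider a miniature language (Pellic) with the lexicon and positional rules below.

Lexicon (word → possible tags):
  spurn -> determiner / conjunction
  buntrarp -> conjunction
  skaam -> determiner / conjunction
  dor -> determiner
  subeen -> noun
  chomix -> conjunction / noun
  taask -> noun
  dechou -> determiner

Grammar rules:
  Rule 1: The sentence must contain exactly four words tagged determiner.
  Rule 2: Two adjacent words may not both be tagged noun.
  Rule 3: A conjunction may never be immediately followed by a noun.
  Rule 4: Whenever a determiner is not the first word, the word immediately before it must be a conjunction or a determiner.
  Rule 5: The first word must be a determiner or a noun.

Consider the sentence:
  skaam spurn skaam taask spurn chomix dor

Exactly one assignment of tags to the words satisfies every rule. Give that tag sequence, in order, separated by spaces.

Candidates per position — 1:skaam {determiner,conjunction}; 2:spurn {determiner,conjunction}; 3:skaam {determiner,conjunction}; 4:taask {noun}; 5:spurn {determiner,conjunction}; 6:chomix {conjunction,noun}; 7:dor {determiner}.
Position 1: conjunction is ruled out by rule 5; that leaves determiner.
Position 3: conjunction is ruled out by rule 3; that leaves determiner.
Position 5: determiner is ruled out by rule 4; that leaves conjunction.
Position 6: noun is ruled out by rule 3; that leaves conjunction.
Position 2: conjunction is ruled out by rule 1; that leaves determiner.
The only consistent sequence is: determiner determiner determiner noun conjunction conjunction determiner.
Check: rule 1 holds; rule 2 holds; rule 3 holds; rule 4 holds; rule 5 holds.

determiner determiner determiner noun conjunction conjunction determiner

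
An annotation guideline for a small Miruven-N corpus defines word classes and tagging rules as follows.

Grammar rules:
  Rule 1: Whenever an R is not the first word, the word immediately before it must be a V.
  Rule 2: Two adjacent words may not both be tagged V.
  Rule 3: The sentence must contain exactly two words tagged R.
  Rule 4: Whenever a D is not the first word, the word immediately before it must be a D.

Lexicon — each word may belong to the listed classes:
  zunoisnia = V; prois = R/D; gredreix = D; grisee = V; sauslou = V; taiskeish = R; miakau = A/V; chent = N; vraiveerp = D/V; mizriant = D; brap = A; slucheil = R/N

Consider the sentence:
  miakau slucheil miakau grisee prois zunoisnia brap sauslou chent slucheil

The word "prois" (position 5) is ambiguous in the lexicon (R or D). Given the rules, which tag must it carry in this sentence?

Candidates per position — 1:miakau {A,V}; 2:slucheil {R,N}; 3:miakau {A,V}; 4:grisee {V}; 5:prois {R,D}; 6:zunoisnia {V}; 7:brap {A}; 8:sauslou {V}; 9:chent {N}; 10:slucheil {R,N}.
Position 3: tagging it V would leave rule 2 unsatisfiable, so it must be A.
Position 5: tagging it D would leave rule 4 unsatisfiable, so it must be R.
Position 10: tagging it R would leave rule 1 unsatisfiable, so it must be N.
Position 2: tagging it N would leave rule 3 unsatisfiable, so it must be R.
Position 1: tagging it A would leave rule 1 unsatisfiable, so it must be V.
So the tagging must be: V R A V R V A V N N.
Rule-by-rule: rule 1 ok; rule 2 ok; rule 3 ok; rule 4 ok.

R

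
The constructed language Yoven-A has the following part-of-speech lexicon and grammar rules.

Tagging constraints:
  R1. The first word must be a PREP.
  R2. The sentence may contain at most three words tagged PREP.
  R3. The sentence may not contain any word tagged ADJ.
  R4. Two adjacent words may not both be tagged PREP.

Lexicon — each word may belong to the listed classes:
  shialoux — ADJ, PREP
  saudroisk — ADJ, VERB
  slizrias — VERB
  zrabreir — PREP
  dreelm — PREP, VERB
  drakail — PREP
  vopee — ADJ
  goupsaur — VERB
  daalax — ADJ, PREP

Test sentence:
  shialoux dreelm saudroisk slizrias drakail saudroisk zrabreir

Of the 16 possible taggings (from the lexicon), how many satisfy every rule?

Candidates per position — 1:shialoux {ADJ,PREP}; 2:dreelm {PREP,VERB}; 3:saudroisk {ADJ,VERB}; 4:slizrias {VERB}; 5:drakail {PREP}; 6:saudroisk {ADJ,VERB}; 7:zrabreir {PREP}.
There are 16 candidate sequences in total.
The sequences that satisfy every rule: PREP VERB VERB VERB PREP VERB PREP.
Count = 1.

1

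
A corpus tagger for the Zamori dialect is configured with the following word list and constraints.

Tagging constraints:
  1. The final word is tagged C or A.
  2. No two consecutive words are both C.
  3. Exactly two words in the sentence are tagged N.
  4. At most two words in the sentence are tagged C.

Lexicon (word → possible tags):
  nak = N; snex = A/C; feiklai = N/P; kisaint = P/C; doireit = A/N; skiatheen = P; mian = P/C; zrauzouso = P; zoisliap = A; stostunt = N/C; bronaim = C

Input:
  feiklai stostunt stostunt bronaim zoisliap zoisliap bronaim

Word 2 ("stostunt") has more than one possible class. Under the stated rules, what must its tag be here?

N

Candidates per position — 1:feiklai {N,P}; 2:stostunt {N,C}; 3:stostunt {N,C}; 4:bronaim {C}; 5:zoisliap {A}; 6:zoisliap {A}; 7:bronaim {C}.
If word 2 were C, no tagging could satisfy rule 4; so word 2 is N.
If word 3 were C, no tagging could satisfy rule 2; so word 3 is N.
If word 1 were N, no tagging could satisfy rule 3; so word 1 is P.
So the tagging must be: P N N C A A C.
Check: rule 1 satisfied; rule 2 satisfied; rule 3 satisfied; rule 4 satisfied.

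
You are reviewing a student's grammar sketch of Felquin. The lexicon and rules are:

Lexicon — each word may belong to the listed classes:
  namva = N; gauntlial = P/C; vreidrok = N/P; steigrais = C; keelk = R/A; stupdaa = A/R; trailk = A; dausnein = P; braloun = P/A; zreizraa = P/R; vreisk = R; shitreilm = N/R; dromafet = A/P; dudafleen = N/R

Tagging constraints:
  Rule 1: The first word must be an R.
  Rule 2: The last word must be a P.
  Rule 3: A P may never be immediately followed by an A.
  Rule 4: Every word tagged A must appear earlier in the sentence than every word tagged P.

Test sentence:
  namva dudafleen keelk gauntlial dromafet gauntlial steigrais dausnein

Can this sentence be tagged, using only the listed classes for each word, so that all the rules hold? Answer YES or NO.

NO

Candidates per position — 1:namva {N}; 2:dudafleen {N,R}; 3:keelk {R,A}; 4:gauntlial {P,C}; 5:dromafet {A,P}; 6:gauntlial {P,C}; 7:steigrais {C}; 8:dausnein {P}.
Rule 1 cannot be satisfied by any choice of tags from the lexicon.
So there is no consistent tagging.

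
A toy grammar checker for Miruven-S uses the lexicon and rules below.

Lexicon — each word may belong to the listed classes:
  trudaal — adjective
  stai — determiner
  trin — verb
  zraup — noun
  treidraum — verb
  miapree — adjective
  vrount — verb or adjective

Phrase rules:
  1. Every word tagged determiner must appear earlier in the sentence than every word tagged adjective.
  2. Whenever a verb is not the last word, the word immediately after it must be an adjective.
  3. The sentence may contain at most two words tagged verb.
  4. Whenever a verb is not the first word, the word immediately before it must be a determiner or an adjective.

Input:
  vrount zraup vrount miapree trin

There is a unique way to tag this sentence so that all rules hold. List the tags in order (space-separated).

Candidates per position — 1:vrount {verb,adjective}; 2:zraup {noun}; 3:vrount {verb,adjective}; 4:miapree {adjective}; 5:trin {verb}.
At position 1, choosing verb makes rule 2 impossible to satisfy; hence adjective.
At position 3, choosing verb makes rule 4 impossible to satisfy; hence adjective.
The unique satisfying tagging is: adjective noun adjective adjective verb.
Checking: rule 1 holds; rule 2 holds; rule 3 holds; rule 4 holds.

adjective noun adjective adjective verb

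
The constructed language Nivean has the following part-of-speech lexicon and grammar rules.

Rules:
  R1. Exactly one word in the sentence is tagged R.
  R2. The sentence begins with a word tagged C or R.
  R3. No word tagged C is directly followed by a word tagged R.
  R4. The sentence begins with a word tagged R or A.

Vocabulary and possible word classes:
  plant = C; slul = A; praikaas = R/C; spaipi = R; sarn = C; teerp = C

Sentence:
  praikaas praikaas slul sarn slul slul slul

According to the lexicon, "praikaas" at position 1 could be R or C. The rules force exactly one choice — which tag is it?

Candidates per position — 1:praikaas {R,C}; 2:praikaas {R,C}; 3:slul {A}; 4:sarn {C}; 5:slul {A}; 6:slul {A}; 7:slul {A}.
Position 1: C is ruled out by rule 4; that leaves R.
Position 2: R is ruled out by rule 1; that leaves C.
That leaves exactly one tagging: R C A C A A A.
Rule-by-rule: rule 1 ok; rule 2 ok; rule 3 ok; rule 4 ok.

R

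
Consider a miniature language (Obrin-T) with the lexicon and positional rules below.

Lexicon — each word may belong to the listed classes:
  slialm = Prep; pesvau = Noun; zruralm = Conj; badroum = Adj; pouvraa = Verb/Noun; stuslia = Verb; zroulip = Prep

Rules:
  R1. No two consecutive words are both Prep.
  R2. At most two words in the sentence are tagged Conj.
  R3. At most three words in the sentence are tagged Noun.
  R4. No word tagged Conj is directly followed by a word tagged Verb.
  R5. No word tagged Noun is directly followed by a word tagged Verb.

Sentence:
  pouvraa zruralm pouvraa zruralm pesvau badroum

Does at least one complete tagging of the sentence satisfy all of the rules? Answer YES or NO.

Candidates per position — 1:pouvraa {Verb,Noun}; 2:zruralm {Conj}; 3:pouvraa {Verb,Noun}; 4:zruralm {Conj}; 5:pesvau {Noun}; 6:badroum {Adj}.
One satisfying assignment: Noun Conj Noun Conj Noun Adj.
Check: rule 1 ✓; rule 2 ✓; rule 3 ✓; rule 4 ✓; rule 5 ✓.

YES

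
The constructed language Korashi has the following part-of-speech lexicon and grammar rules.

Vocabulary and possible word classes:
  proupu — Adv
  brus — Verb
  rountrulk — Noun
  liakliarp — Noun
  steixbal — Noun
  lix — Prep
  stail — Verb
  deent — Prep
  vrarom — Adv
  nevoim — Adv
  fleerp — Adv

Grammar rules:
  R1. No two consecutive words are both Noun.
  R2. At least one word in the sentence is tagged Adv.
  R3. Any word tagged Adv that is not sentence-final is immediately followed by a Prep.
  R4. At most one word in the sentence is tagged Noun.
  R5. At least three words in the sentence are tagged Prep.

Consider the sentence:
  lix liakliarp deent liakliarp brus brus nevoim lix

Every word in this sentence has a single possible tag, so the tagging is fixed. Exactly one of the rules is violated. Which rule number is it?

4

Fixed tagging: Prep Noun Prep Noun Verb Verb Adv Prep.
Checking each rule: R1 ✓, R2 ✓, R3 ✓, R4 ✗, R5 ✓.
Only rule 4 fails.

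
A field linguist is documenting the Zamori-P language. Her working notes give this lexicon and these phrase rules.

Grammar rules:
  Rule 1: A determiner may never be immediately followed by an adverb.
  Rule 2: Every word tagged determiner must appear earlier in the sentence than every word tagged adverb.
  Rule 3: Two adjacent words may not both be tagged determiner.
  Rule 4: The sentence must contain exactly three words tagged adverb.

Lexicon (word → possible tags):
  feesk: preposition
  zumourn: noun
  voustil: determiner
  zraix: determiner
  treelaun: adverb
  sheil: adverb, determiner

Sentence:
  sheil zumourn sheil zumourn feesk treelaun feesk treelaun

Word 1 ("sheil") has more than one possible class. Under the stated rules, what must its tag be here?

determiner

Candidates per position — 1:sheil {adverb,determiner}; 2:zumourn {noun}; 3:sheil {adverb,determiner}; 4:zumourn {noun}; 5:feesk {preposition}; 6:treelaun {adverb}; 7:feesk {preposition}; 8:treelaun {adverb}.
Position 1: the remaining choice is settled jointly with positions 3 — only determiner at position 1 is part of a tagging that satisfies every rule.
The only consistent sequence is: determiner noun adverb noun preposition adverb preposition adverb.
Checking: rule 1 satisfied; rule 2 satisfied; rule 3 satisfied; rule 4 satisfied.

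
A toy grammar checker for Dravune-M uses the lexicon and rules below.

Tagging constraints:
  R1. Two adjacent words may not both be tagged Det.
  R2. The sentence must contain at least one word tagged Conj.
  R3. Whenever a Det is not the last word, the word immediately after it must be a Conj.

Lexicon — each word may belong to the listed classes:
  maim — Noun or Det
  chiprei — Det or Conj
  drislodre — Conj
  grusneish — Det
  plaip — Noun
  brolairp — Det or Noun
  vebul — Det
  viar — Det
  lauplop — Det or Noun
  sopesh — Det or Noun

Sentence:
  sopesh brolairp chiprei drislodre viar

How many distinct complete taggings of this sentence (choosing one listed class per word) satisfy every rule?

Candidates per position — 1:sopesh {Det,Noun}; 2:brolairp {Det,Noun}; 3:chiprei {Det,Conj}; 4:drislodre {Conj}; 5:viar {Det}.
There are 8 candidate sequences in total.
The sequences that satisfy every rule: Noun Det Conj Conj Det; Noun Noun Det Conj Det; Noun Noun Conj Conj Det.
Count = 3.

3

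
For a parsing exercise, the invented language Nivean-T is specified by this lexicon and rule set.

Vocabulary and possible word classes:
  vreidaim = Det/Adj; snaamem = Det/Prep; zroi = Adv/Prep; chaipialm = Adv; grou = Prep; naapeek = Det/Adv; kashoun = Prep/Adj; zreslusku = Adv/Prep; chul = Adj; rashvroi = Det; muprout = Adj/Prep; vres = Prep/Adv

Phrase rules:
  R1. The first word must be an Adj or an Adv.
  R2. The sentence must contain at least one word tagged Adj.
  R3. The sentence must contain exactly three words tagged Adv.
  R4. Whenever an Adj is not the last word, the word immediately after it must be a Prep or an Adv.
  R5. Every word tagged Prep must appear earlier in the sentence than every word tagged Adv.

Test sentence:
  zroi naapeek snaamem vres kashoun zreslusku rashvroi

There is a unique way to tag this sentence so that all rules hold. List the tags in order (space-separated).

Adv Det Det Adv Adj Adv Det

Candidates per position — 1:zroi {Adv,Prep}; 2:naapeek {Det,Adv}; 3:snaamem {Det,Prep}; 4:vres {Prep,Adv}; 5:kashoun {Prep,Adj}; 6:zreslusku {Adv,Prep}; 7:rashvroi {Det}.
Position 1: Prep is ruled out by rule 1; that leaves Adv.
Position 3: Prep is ruled out by rule 5; that leaves Det.
Position 4: Prep is ruled out by rule 5; that leaves Adv.
Position 5: Prep is ruled out by rule 2; that leaves Adj.
Position 6: Prep is ruled out by rule 5; that leaves Adv.
Position 2: Adv is ruled out by rule 3; that leaves Det.
The only consistent sequence is: Adv Det Det Adv Adj Adv Det.
Verifying each rule — rule 1 satisfied; rule 2 satisfied; rule 3 satisfied; rule 4 satisfied; rule 5 satisfied.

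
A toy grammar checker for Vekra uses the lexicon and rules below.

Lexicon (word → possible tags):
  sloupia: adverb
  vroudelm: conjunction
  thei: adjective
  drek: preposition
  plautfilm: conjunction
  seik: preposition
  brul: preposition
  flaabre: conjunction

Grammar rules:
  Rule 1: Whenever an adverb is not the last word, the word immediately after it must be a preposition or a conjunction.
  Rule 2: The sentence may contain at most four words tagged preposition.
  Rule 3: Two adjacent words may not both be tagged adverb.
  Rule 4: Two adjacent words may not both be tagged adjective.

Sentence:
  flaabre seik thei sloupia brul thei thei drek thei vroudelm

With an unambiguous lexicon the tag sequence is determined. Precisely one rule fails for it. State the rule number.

4

Fixed tagging: conjunction preposition adjective adverb preposition adjective adjective preposition adjective conjunction.
Applying the rules: R1 ✓, R2 ✓, R3 ✓, R4 ✗.
Only rule 4 fails.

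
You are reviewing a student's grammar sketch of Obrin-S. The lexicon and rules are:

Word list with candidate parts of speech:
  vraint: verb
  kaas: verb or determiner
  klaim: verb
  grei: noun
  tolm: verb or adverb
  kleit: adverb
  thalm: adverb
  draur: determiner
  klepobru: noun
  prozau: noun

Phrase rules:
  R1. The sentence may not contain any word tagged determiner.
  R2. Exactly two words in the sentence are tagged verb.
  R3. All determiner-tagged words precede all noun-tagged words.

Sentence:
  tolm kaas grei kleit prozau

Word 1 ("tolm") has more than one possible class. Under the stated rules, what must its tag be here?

Candidates per position — 1:tolm {verb,adverb}; 2:kaas {verb,determiner}; 3:grei {noun}; 4:kleit {adverb}; 5:prozau {noun}.
If word 1 were adverb, no tagging could satisfy rule 2; so word 1 is verb.
If word 2 were determiner, no tagging could satisfy rule 1; so word 2 is verb.
So the tagging must be: verb verb noun adverb noun.
Check: rule 1 satisfied; rule 2 satisfied; rule 3 satisfied.

verb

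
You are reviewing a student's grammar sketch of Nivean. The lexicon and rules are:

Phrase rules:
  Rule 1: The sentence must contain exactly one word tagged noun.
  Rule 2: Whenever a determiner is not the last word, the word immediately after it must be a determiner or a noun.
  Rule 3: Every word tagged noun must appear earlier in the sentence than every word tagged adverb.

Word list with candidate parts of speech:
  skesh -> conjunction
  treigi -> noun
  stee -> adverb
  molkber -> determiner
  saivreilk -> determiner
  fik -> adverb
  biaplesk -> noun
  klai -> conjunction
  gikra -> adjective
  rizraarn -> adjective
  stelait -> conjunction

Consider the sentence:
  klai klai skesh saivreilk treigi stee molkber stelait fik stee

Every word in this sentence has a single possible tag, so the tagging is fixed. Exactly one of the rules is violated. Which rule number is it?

Fixed tagging: conjunction conjunction conjunction determiner noun adverb determiner conjunction adverb adverb.
Checking each rule: R1 ✓, R2 ✗, R3 ✓.
Only rule 2 fails.

2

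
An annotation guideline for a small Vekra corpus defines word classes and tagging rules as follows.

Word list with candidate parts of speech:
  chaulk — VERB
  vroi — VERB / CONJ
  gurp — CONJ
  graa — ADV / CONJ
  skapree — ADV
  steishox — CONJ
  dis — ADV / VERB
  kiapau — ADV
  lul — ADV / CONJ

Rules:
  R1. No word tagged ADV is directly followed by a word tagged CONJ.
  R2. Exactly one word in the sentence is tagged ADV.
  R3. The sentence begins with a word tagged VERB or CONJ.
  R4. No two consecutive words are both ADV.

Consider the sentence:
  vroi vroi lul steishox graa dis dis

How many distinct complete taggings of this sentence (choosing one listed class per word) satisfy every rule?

Candidates per position — 1:vroi {VERB,CONJ}; 2:vroi {VERB,CONJ}; 3:lul {ADV,CONJ}; 4:steishox {CONJ}; 5:graa {ADV,CONJ}; 6:dis {ADV,VERB}; 7:dis {ADV,VERB}.
There are 64 candidate sequences in total.
Checking each against the rules leaves 12 sequences.
Count = 12.

12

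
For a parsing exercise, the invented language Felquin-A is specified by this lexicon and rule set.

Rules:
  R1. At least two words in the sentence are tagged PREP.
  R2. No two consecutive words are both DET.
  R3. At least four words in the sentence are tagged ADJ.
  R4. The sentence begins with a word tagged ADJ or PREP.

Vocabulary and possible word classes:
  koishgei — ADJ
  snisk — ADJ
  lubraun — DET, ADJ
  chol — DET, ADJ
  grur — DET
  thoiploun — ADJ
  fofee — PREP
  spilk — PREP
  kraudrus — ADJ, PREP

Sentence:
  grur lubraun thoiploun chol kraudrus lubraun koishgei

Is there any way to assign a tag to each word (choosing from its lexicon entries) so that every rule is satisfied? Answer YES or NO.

NO

Candidates per position — 1:grur {DET}; 2:lubraun {DET,ADJ}; 3:thoiploun {ADJ}; 4:chol {DET,ADJ}; 5:kraudrus {ADJ,PREP}; 6:lubraun {DET,ADJ}; 7:koishgei {ADJ}.
Rule 1 cannot be satisfied by any choice of tags from the lexicon.
So there is no consistent tagging.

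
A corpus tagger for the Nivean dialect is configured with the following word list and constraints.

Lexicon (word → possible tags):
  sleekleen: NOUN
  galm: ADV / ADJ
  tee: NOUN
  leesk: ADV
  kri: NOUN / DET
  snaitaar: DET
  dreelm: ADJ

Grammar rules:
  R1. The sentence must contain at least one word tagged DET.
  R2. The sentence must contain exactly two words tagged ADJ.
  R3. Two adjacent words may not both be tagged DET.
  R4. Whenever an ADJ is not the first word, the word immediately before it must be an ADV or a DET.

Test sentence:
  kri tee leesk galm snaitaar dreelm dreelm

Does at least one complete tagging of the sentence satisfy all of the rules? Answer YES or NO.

Candidates per position — 1:kri {NOUN,DET}; 2:tee {NOUN}; 3:leesk {ADV}; 4:galm {ADV,ADJ}; 5:snaitaar {DET}; 6:dreelm {ADJ}; 7:dreelm {ADJ}.
Rule 4 cannot be satisfied by any choice of tags from the lexicon.
So there is no consistent tagging.

NO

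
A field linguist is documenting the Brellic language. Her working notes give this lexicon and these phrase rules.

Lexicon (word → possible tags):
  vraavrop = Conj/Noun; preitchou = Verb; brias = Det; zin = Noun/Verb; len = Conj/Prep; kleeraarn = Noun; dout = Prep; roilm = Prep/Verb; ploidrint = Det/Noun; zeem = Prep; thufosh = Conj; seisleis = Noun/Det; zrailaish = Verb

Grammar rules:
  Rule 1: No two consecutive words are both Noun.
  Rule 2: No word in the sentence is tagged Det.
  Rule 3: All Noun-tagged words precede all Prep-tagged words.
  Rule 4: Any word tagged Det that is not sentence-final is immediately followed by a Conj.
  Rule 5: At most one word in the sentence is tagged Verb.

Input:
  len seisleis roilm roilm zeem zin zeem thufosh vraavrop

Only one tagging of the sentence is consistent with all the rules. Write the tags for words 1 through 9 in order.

Candidates per position — 1:len {Conj,Prep}; 2:seisleis {Noun,Det}; 3:roilm {Prep,Verb}; 4:roilm {Prep,Verb}; 5:zeem {Prep}; 6:zin {Noun,Verb}; 7:zeem {Prep}; 8:thufosh {Conj}; 9:vraavrop {Conj,Noun}.
If word 2 were Det, no tagging could satisfy rule 2; so word 2 is Noun.
If word 6 were Noun, no tagging could satisfy rule 3; so word 6 is Verb.
If word 9 were Noun, no tagging could satisfy rule 3; so word 9 is Conj.
If word 1 were Prep, no tagging could satisfy rule 3; so word 1 is Conj.
If word 3 were Verb, no tagging could satisfy rule 5; so word 3 is Prep.
If word 4 were Verb, no tagging could satisfy rule 5; so word 4 is Prep.
That leaves exactly one tagging: Conj Noun Prep Prep Prep Verb Prep Conj Conj.
Check: rule 1 ✓; rule 2 ✓; rule 3 ✓; rule 4 ✓; rule 5 ✓.

Conj Noun Prep Prep Prep Verb Prep Conj Conj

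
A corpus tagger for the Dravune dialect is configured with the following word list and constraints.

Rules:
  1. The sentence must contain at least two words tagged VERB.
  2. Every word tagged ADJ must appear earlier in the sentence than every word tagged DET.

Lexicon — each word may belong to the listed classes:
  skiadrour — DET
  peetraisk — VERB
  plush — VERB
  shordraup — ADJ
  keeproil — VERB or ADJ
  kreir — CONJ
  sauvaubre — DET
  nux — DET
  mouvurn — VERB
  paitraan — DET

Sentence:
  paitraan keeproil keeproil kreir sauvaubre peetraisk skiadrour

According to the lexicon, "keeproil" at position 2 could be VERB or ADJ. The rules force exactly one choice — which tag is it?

VERB

Candidates per position — 1:paitraan {DET}; 2:keeproil {VERB,ADJ}; 3:keeproil {VERB,ADJ}; 4:kreir {CONJ}; 5:sauvaubre {DET}; 6:peetraisk {VERB}; 7:skiadrour {DET}.
Position 2: tagging it ADJ would leave rule 2 unsatisfiable, so it must be VERB.
Position 3: tagging it ADJ would leave rule 2 unsatisfiable, so it must be VERB.
So the tagging must be: DET VERB VERB CONJ DET VERB DET.
Rule-by-rule: rule 1 holds; rule 2 holds.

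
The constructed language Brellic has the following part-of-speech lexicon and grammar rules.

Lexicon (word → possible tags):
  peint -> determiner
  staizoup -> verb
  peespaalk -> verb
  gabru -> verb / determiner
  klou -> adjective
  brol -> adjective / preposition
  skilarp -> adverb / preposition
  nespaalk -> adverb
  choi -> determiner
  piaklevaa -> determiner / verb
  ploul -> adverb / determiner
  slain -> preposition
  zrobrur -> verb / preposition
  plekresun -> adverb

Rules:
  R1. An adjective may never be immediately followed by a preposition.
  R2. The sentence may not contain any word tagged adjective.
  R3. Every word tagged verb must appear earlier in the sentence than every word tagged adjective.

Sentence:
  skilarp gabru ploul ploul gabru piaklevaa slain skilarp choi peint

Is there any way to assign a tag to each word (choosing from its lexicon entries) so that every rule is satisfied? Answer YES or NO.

Candidates per position — 1:skilarp {adverb,preposition}; 2:gabru {verb,determiner}; 3:ploul {adverb,determiner}; 4:ploul {adverb,determiner}; 5:gabru {verb,determiner}; 6:piaklevaa {determiner,verb}; 7:slain {preposition}; 8:skilarp {adverb,preposition}; 9:choi {determiner}; 10:peint {determiner}.
One satisfying assignment: adverb verb adverb adverb verb verb preposition preposition determiner determiner.
Check: rule 1 ✓; rule 2 ✓; rule 3 ✓.

YES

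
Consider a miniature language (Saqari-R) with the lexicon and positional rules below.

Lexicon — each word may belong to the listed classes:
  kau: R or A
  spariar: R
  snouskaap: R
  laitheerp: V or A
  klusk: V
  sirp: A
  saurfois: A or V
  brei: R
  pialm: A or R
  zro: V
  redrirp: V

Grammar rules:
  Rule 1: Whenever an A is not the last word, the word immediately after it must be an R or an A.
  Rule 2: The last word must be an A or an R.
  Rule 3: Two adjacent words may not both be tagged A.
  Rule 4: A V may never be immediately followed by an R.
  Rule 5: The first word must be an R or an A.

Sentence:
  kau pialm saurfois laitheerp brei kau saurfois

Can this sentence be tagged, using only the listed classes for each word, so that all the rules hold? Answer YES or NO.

YES

Candidates per position — 1:kau {R,A}; 2:pialm {A,R}; 3:saurfois {A,V}; 4:laitheerp {V,A}; 5:brei {R}; 6:kau {R,A}; 7:saurfois {A,V}.
One satisfying assignment: R R V A R R A.
Check: rule 1 ok; rule 2 ok; rule 3 ok; rule 4 ok; rule 5 ok.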